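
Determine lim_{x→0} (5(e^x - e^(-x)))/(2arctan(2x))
Both numerator and denominator → 0 as x → 0; this is a 0/0 indeterminate form.
Expand each to leading order near x = 0: numerator ~ 10·x, denominator ~ 4·x.
The limit of the ratio is 5/2.

Final answer: 5/2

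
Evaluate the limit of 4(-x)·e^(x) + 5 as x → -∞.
The product is a 0·∞ indeterminate form at x → -∞.
Rewrite the product as 4(-x) / e^(-x) (an ∞/∞ form) and apply L'Hôpital, or use the standard hierarchy e^(|x|) ≫ |(-x)| as x → -∞.
The indeterminate product → 0, so the limit = 5.

Final answer: 5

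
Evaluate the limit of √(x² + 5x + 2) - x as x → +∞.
This is an ∞ − ∞ indeterminate form.
Multiply and divide by the conjugate √(x²+5x + 2) + x; the x² terms cancel, leaving (5x + 2)/(√(x²+5x + 2)+x) → 5/2.
Limit = 5/2.

Final answer: 5/2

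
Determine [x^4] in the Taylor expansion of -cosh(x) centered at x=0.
Expand to order 4: -cosh(x) = -x^4/24 - x^2/2 - 1 + O(x^5).
The coefficient of x^4 is -1/24.

Final answer: -1/24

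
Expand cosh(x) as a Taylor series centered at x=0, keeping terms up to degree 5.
x^4/24 + x^2/2 + 1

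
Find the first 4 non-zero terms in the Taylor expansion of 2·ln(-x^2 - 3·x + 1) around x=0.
-119·x^4/2 - 24·x^3 - 11·x^2 - 6·x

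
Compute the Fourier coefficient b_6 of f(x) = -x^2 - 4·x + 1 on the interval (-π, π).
b_6 = (1/π) ∫_{-π}^{π} f(x)·sin(6x) dx.
Evaluate the integral (use parity and integration by parts as needed): b_6 = 4/3.

Final answer: 4/3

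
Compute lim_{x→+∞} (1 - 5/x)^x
As x → +∞: this is the defining limit (1 - 5/x)^x → e^(-5).
Limit = e^(-5).

Final answer: e^(-5)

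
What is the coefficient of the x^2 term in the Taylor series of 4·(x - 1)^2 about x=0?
Expand to order 2: 4·(x - 1)^2 = 4·x^2 - 8·x + 4 + O(x^3).
The coefficient of x^2 is 4.

Final answer: 4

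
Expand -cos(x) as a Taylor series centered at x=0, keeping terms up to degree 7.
x^6/720 - x^4/24 + x^2/2 - 1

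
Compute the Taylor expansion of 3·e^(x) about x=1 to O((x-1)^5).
3·e + 3·e·(x - 1) + 3·e·(x - 1)^2/2 + e·(x - 1)^3/2 + e·(x - 1)^4/8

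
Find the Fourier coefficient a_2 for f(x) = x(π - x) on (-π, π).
a_2 = (1/π) ∫_{-π}^{π} f(x)·cos(2x) dx.
Evaluate the integral (use parity and integration by parts as needed): a_2 = -1.

Final answer: -1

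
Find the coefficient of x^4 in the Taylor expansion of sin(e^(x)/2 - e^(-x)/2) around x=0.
Expand to order 4: sin(e^(x)/2 - e^(-x)/2) = x + O(x^5).
The coefficient of x^4 is 0.

Final answer: 0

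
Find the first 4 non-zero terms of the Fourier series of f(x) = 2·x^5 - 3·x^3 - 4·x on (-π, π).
(-86·π^2 + 4·π^4 + 508)·sin(x) + (-2·π^4 - 31/2 + 13·π^2)·sin(2·x) + (-134·π^2/27 + 52/81 + 4·π^4/3)·sin(3·x) + (-π^4 + 31/32 + 11·π^2/4)·sin(4·x)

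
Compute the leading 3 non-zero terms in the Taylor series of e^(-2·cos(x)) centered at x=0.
5·x^4·e^(-2)/12 + x^2·e^(-2) + e^(-2)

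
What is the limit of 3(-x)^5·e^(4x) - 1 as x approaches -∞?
The product is a 0·∞ indeterminate form at x → -∞.
Rewrite the product as 3(-x)^5 / e^(-4x) (an ∞/∞ form) and apply L'Hôpital, or use the standard hierarchy e^(4|x|) ≫ |(-x)^5| as x → -∞.
The indeterminate product → 0, so the limit = -1.

Final answer: -1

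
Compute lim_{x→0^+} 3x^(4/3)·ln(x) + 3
The product is a 0·∞ indeterminate form at x → 0⁺.
Rewrite the product as 3·ln(x) / x^(-4/3) and apply L'Hôpital, or use the standard hierarchy x^(-4/3) ≫ |ln x| as x → 0⁺.
The indeterminate product → 0, so the limit = 3.

Final answer: 3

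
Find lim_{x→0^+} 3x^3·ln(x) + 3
The product is a 0·∞ indeterminate form at x → 0⁺.
Rewrite the product as 3·ln(x) / x^(-3) and apply L'Hôpital, or use the standard hierarchy x^(-3) ≫ |ln x| as x → 0⁺.
The indeterminate product → 0, so the limit = 3.

Final answer: 3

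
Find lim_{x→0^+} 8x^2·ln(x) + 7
The product is a 0·∞ indeterminate form at x → 0⁺.
Rewrite the product as 8·ln(x) / x^(-2) and apply L'Hôpital, or use the standard hierarchy x^(-2) ≫ |ln x| as x → 0⁺.
The indeterminate product → 0, so the limit = 7.

Final answer: 7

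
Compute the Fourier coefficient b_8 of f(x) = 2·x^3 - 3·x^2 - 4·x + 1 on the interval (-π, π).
b_8 = (1/π) ∫_{-π}^{π} f(x)·sin(8x) dx.
Evaluate the integral (use parity and integration by parts as needed): b_8 = 67/64 - π^2/2.

Final answer: 67/64 - π^2/2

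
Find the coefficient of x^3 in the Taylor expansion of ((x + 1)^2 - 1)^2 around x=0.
Expand to order 3: ((x + 1)^2 - 1)^2 = 4·x^3 + 4·x^2 + O(x^4).
The coefficient of x^3 is 4.

Final answer: 4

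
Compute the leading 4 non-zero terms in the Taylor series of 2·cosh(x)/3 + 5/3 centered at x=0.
x^6/1080 + x^4/36 + x^2/3 + 7/3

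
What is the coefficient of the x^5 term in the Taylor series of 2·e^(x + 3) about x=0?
Expand to order 5: 2·e^(x + 3) = x^5·e^(3)/60 + x^4·e^(3)/12 + x^3·e^(3)/3 + x^2·e^(3) + 2·x·e^(3) + 2·e^(3) + O(x^6).
The coefficient of x^5 is e^(3)/60.

Final answer: e^(3)/60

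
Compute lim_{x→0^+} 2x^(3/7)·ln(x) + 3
The product is a 0·∞ indeterminate form at x → 0⁺.
Rewrite the product as 2·ln(x) / x^(-3/7) and apply L'Hôpital, or use the standard hierarchy x^(-3/7) ≫ |ln x| as x → 0⁺.
The indeterminate product → 0, so the limit = 3.

Final answer: 3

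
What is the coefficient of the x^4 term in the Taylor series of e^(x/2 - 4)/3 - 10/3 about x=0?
Expand to order 4: e^(x/2 - 4)/3 - 10/3 = x^4·e^(-4)/1152 + x^3·e^(-4)/144 + x^2·e^(-4)/24 + x·e^(-4)/6 - 10/3 + e^(-4)/3 + O(x^5).
The coefficient of x^4 is e^(-4)/1152.

Final answer: e^(-4)/1152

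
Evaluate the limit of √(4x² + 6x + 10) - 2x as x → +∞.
As x → +∞: multiply by the conjugate to get (6x+10)/(√(4x²+6x+10)+2x); the denominator ~ 4x, so the limit is 6/4 = 3/2.
Limit = 3/2.

Final answer: 3/2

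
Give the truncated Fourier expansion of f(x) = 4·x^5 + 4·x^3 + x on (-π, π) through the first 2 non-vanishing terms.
(-152·π^2 + 8·π^4 + 914)·sin(x) + (-4·π^4 - 25 + 16·π^2)·sin(2·x)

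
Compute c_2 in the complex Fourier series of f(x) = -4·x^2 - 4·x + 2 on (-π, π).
Compute the real Fourier coefficients first: a_2 = -4, b_2 = 4.
Then c_2 = (a_2 − i·b_2)/2 = -2 - 2·i.

Final answer: -2 - 2·i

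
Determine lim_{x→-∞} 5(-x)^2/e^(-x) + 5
The quotient is an ∞/∞ indeterminate form as x → -∞.
Compare growth rates of the dominant terms (exponentials ≫ polynomials ≫ logarithms), or apply L'Hôpital's rule; the quotient → 0.
Adding the constant: 0 + 5 = 5. Limit = 5.

Final answer: 5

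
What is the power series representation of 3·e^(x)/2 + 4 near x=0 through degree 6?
x^6/480 + x^5/80 + x^4/16 + x^3/4 + 3·x^2/4 + 3·x/2 + 11/2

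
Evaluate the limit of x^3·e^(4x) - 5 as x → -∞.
The product is a 0·∞ indeterminate form at x → -∞.
Rewrite the product as x^3 / e^(-4x) (an ∞/∞ form) and apply L'Hôpital, or use the standard hierarchy e^(4|x|) ≫ |x^3| as x → -∞.
The indeterminate product → 0, so the limit = -5.

Final answer: -5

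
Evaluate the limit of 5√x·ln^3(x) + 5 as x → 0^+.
The product is a 0·∞ indeterminate form at x → 0⁺.
Rewrite the product as 5·ln^3(x) / x^(-1/2) and apply L'Hôpital, or use the standard hierarchy x^(-1/2) ≫ |ln x|^3 as x → 0⁺.
The indeterminate product → 0, so the limit = 5.

Final answer: 5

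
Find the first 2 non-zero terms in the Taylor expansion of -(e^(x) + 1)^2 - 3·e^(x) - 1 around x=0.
-7·x - 8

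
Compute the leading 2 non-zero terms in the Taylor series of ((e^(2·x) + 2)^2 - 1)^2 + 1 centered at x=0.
192·x + 65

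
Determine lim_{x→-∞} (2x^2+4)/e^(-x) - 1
The quotient is an ∞/∞ indeterminate form as x → -∞.
Compare growth rates of the dominant terms (exponentials ≫ polynomials ≫ logarithms), or apply L'Hôpital's rule; the quotient → 0.
Adding the constant: 0 - 1 = -1. Limit = -1.

Final answer: -1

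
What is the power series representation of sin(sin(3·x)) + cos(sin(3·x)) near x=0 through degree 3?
-9·x^3 - 9·x^2/2 + 3·x + 1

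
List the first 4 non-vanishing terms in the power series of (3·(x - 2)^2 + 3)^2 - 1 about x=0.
-72·x^3 + 234·x^2 - 360·x + 224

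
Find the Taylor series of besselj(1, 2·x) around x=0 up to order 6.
x^5/12 - x^3/2 + x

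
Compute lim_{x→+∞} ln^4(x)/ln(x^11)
This is an ∞/∞ indeterminate form as x → +∞.
Write ln(x^11) = 11·ln(x), reducing the quotient to ln^3(x)/11 → ∞.
Limit = ∞.

Final answer: ∞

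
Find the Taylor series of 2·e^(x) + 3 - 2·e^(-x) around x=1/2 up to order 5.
(-2 + 3·e^(1/2) + 2·e)·e^(-1/2) + (2 + 2·e)·e^(-1/2)·(x - 1/2) + (-1 + e)·e^(-1/2)·(x - 1/2)^2 + (1 + e)·e^(-1/2)·(x - 1/2)^3/3 + (-1 + e)·e^(-1/2)·(x - 1/2)^4/12 + (1 + e)·e^(-1/2)·(x - 1/2)^5/60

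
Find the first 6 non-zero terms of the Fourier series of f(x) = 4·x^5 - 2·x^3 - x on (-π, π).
(-164·π^2 + 8·π^4 + 982)·sin(x) + (-4·π^4 - 32 + 22·π^2)·sin(2·x) + (-196·π^2/27 + 338/81 + 8·π^4/3)·sin(3·x) + (-2·π^4 - 13/16 + 7·π^2/2)·sin(4·x) + (-52·π^2/25 + 62/625 + 8·π^4/5)·sin(5·x) + (-4·π^4/3 + 8/81 + 38·π^2/27)·sin(6·x)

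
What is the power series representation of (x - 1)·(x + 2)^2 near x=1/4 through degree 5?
-243/64 + 27·(x - 1/4)/16 + 15·(x - 1/4)^2/4 + (x - 1/4)^3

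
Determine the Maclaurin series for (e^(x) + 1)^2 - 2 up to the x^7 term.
13·x^7/504 + 11·x^6/120 + 17·x^5/60 + 3·x^4/4 + 5·x^3/3 + 3·x^2 + 4·x + 2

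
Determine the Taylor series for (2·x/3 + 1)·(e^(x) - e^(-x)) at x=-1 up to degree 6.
(1 - e^(2))·e^(-1)/3 + (3 - e^(2))·e^(-1)·(x + 1)/3 + (5 + 3·e^(2))·e^(-1)·(x + 1)^2/6 + (7 - 5·e^(2))·e^(-1)·(x + 1)^3/18 + (9 + 7·e^(2))·e^(-1)·(x + 1)^4/72 + (11 - 9·e^(2))·e^(-1)·(x + 1)^5/360 + (13 + 11·e^(2))·e^(-1)·(x + 1)^6/2160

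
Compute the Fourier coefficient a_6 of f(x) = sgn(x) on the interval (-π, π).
a_6 = (1/π) ∫_{-π}^{π} f(x)·cos(6x) dx.
Evaluate the integral (use parity and integration by parts as needed): a_6 = 0.

Final answer: 0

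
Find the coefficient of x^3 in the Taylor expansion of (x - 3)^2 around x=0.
Expand to order 3: (x - 3)^2 = x^2 - 6·x + 9 + O(x^4).
The coefficient of x^3 is 0.

Final answer: 0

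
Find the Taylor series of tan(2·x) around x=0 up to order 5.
64·x^5/15 + 8·x^3/3 + 2·x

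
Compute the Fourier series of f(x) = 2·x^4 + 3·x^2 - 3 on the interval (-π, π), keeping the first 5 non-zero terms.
(84 - 16·π^2)·cos(x) + (-3 + 4·π^2)·cos(2·x) + (-16·π^2/9 - 4/27)·cos(3·x) + (3/8 + π^2)·cos(4·x) - 3 + π^2 + 2·π^4/5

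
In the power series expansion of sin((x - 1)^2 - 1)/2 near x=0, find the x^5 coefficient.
Expand to order 5: sin((x - 1)^2 - 1)/2 = 11·x^5/30 - x^4 + 2·x^3/3 + x^2/2 - x + O(x^6).
The coefficient of x^5 is 11/30.

Final answer: 11/30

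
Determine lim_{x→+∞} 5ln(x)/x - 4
The quotient is an ∞/∞ indeterminate form as x → +∞.
The polynomial denominator x dominates the logarithmic numerator (any positive power of x ≫ ln(x) as x → ∞), so the quotient → 0.
Adding the constant: 0 - 4 = -4. Limit = -4.

Final answer: -4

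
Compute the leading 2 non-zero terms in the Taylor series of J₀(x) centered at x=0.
1 - x^2/4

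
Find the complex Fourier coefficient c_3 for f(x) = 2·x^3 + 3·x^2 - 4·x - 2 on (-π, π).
Compute the real Fourier coefficients first: a_3 = -4/3, b_3 = -32/9 + 4·π^2/3.
Then c_3 = (a_3 − i·b_3)/2 = -2/3 - 2·i·π^2/3 + 16·i/9.

Final answer: -2/3 - 2·i·π^2/3 + 16·i/9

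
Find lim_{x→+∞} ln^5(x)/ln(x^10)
This is an ∞/∞ indeterminate form as x → +∞.
Write ln(x^10) = 10·ln(x), reducing the quotient to ln^4(x)/10 → ∞.
Limit = ∞.

Final answer: ∞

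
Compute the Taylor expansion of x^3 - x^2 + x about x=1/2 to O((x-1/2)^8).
3/8 + 3·(x - 1/2)/4 + (x - 1/2)^2/2 + (x - 1/2)^3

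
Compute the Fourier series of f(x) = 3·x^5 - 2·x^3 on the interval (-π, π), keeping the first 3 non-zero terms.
(-124·π^2 + 6·π^4 + 744)·sin(x) + (-3·π^4 - 51/2 + 17·π^2)·sin(2·x) + (-52·π^2/9 + 104/27 + 2·π^4)·sin(3·x)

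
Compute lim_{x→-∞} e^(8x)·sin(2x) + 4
Evaluate the dominant behaviour as x → -∞; each term tends to a finite value or vanishes.
Limit = 4.

Final answer: 4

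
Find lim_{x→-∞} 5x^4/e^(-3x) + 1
The quotient is an ∞/∞ indeterminate form as x → -∞.
Compare growth rates of the dominant terms (exponentials ≫ polynomials ≫ logarithms), or apply L'Hôpital's rule; the quotient → 0.
Adding the constant: 0 + 1 = 1. Limit = 1.

Final answer: 1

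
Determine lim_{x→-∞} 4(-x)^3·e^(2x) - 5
The product is a 0·∞ indeterminate form at x → -∞.
Rewrite the product as 4(-x)^3 / e^(-2x) (an ∞/∞ form) and apply L'Hôpital, or use the standard hierarchy e^(2|x|) ≫ |(-x)^3| as x → -∞.
The indeterminate product → 0, so the limit = -5.

Final answer: -5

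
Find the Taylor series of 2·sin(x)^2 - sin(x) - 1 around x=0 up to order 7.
x^7/5040 + 4·x^6/45 - x^5/120 - 2·x^4/3 + x^3/6 + 2·x^2 - x - 1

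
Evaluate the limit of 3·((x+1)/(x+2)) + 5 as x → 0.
Direct substitution at x = 0 gives 13/2.

Final answer: 13/2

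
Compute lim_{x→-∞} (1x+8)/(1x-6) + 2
Evaluate the dominant behaviour as x → -∞; each term tends to a finite value or vanishes.
Limit = 3.

Final answer: 3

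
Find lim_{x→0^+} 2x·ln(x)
This is a 0·∞ indeterminate form at x → 0⁺.
Rewrite the product as 2·ln(x) / x^(-1) and apply L'Hôpital, or use the standard hierarchy x^(-1) ≫ |ln x| as x → 0⁺.
The indeterminate product → 0, so the limit = 0.

Final answer: 0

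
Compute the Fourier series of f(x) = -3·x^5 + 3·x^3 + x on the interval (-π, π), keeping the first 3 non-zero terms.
(-754 - 6·π^4 + 126·π^2)·sin(x) + (-18·π^2 + 26 + 3·π^4)·sin(2·x) + (-2·π^4 - 98/27 + 58·π^2/9)·sin(3·x)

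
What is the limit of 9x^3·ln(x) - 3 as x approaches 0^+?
The product is a 0·∞ indeterminate form at x → 0⁺.
Rewrite the product as 9·ln(x) / x^(-3) and apply L'Hôpital, or use the standard hierarchy x^(-3) ≫ |ln x| as x → 0⁺.
The indeterminate product → 0, so the limit = -3.

Final answer: -3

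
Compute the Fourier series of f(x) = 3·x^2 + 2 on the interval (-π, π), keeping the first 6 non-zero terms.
-12·cos(x) + 3·cos(2·x) - 4·cos(3·x)/3 + 3·cos(4·x)/4 - 12·cos(5·x)/25 + 2 + π^2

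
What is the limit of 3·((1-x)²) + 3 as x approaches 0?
Direct substitution at x = 0 gives 6.

Final answer: 6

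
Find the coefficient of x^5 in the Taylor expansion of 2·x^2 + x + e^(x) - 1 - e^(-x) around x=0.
Expand to order 5: 2·x^2 + x + e^(x) - 1 - e^(-x) = x^5/60 + x^3/3 + 2·x^2 + 3·x - 1 + O(x^6).
The coefficient of x^5 is 1/60.

Final answer: 1/60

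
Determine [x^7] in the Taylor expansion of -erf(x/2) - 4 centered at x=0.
Expand to order 7: -erf(x/2) - 4 = x^7/(2688·√(π)) - x^5/(160·√(π)) + x^3/(12·√(π)) - x/√(π) - 4 + O(x^8).
The coefficient of x^7 is 1/(2688·√(π)).

Final answer: 1/(2688·√(π))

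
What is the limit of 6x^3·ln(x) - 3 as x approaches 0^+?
The product is a 0·∞ indeterminate form at x → 0⁺.
Rewrite the product as 6·ln(x) / x^(-3) and apply L'Hôpital, or use the standard hierarchy x^(-3) ≫ |ln x| as x → 0⁺.
The indeterminate product → 0, so the limit = -3.

Final answer: -3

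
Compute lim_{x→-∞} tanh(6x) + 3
Evaluate the dominant behaviour as x → -∞; each term tends to a finite value or vanishes.
Limit = 2.

Final answer: 2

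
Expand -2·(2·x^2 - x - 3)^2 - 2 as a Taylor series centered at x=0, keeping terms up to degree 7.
-8·x^4 + 8·x^3 + 22·x^2 - 12·x - 20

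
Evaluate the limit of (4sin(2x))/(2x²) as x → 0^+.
Both numerator and denominator → 0 as x → 0^+; this is a 0/0 indeterminate form.
Expand each to leading order near x = 0: numerator ~ 8·x, denominator ~ 2·x^2.
The limit of the ratio is ∞.

Final answer: ∞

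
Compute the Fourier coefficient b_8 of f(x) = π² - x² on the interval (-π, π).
b_8 = (1/π) ∫_{-π}^{π} f(x)·sin(8x) dx.
Evaluate the integral (use parity and integration by parts as needed): b_8 = 0.

Final answer: 0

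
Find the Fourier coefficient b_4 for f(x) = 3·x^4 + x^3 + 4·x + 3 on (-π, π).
b_4 = (1/π) ∫_{-π}^{π} f(x)·sin(4x) dx.
Evaluate the integral (use parity and integration by parts as needed): b_4 = -π^2/2 - 29/16.

Final answer: -π^2/2 - 29/16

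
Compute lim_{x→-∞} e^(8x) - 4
Evaluate the dominant behaviour as x → -∞; each term tends to a finite value or vanishes.
Limit = -4.

Final answer: -4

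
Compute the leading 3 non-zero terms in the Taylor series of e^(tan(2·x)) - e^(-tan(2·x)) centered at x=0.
296·x^5/15 + 8·x^3 + 4·x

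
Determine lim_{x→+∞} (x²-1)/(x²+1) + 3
Evaluate the dominant behaviour as x → +∞; each term tends to a finite value or vanishes.
Limit = 4.

Final answer: 4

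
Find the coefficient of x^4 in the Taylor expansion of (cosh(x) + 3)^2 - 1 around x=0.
Expand to order 4: (cosh(x) + 3)^2 - 1 = 7·x^4/12 + 4·x^2 + 15 + O(x^5).
The coefficient of x^4 is 7/12.

Final answer: 7/12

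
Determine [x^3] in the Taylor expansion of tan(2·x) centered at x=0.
Expand to order 3: tan(2·x) = 8·x^3/3 + 2·x + O(x^4).
The coefficient of x^3 is 8/3.

Final answer: 8/3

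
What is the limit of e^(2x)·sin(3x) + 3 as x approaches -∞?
Evaluate the dominant behaviour as x → -∞; each term tends to a finite value or vanishes.
Limit = 3.

Final answer: 3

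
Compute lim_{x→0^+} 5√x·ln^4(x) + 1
The product is a 0·∞ indeterminate form at x → 0⁺.
Rewrite the product as 5·ln^4(x) / x^(-1/2) and apply L'Hôpital, or use the standard hierarchy x^(-1/2) ≫ |ln x|^4 as x → 0⁺.
The indeterminate product → 0, so the limit = 1.

Final answer: 1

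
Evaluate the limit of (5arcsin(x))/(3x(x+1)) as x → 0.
Both numerator and denominator → 0 as x → 0; this is a 0/0 indeterminate form.
Expand each to leading order near x = 0: numerator ~ 5·x, denominator ~ 3·x.
The limit of the ratio is 5/3.

Final answer: 5/3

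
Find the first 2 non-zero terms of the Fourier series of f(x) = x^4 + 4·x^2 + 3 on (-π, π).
(32 - 8·π^2)·cos(x) + 3 + 4·π^2/3 + π^4/5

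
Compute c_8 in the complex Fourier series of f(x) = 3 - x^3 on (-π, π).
Compute the real Fourier coefficients first: a_8 = 0, b_8 = -3/128 + π^2/4.
Then c_8 = (a_8 − i·b_8)/2 = -i·π^2/8 + 3·i/256.

Final answer: -i·π^2/8 + 3·i/256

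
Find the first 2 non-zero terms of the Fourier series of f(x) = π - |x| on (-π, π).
4·cos(x)/π + π/2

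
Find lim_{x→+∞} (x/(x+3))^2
As x → +∞: x/(x+3) = 1/(1 + 3/x) → 1, and the 2nd power of a limit-1 base also → 1.
Limit = 1.

Final answer: 1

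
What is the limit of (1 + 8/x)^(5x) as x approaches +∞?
As x → +∞: write (1 + 8/x)^(5x) = ((1 + 8/x)^x)^5 → (e^8)^5 = e^40.
Limit = e^(40).

Final answer: e^(40)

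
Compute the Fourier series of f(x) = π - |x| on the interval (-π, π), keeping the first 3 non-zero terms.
4·cos(x)/π + 4·cos(3·x)/(9·π) + π/2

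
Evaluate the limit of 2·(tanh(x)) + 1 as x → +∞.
Evaluate the dominant behaviour as x → +∞; each term tends to a finite value or vanishes.
Limit = 3.

Final answer: 3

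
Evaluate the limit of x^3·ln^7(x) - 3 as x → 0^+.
The product is a 0·∞ indeterminate form at x → 0⁺.
Rewrite the product as ln^7(x) / x^(-3) and apply L'Hôpital, or use the standard hierarchy x^(-3) ≫ |ln x|^7 as x → 0⁺.
The indeterminate product → 0, so the limit = -3.

Final answer: -3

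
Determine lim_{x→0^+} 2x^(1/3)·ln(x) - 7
The product is a 0·∞ indeterminate form at x → 0⁺.
Rewrite the product as 2·ln(x) / x^(-1/3) and apply L'Hôpital, or use the standard hierarchy x^(-1/3) ≫ |ln x| as x → 0⁺.
The indeterminate product → 0, so the limit = -7.

Final answer: -7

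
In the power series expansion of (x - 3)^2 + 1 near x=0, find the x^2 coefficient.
Expand to order 2: (x - 3)^2 + 1 = x^2 - 6·x + 10 + O(x^3).
The coefficient of x^2 is 1.

Final answer: 1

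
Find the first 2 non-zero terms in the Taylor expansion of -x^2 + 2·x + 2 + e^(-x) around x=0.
x + 3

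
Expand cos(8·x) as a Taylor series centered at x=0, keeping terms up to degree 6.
-16384·x^6/45 + 512·x^4/3 - 32·x^2 + 1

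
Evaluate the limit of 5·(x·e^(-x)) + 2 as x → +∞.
Evaluate the dominant behaviour as x → +∞; each term tends to a finite value or vanishes.
Limit = 2.

Final answer: 2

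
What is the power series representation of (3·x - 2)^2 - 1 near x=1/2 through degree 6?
-3/4 - 3·(x - 1/2) + 9·(x - 1/2)^2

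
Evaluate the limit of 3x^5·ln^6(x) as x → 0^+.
This is a 0·∞ indeterminate form at x → 0⁺.
Rewrite the product as 3·ln^6(x) / x^(-5) and apply L'Hôpital, or use the standard hierarchy x^(-5) ≫ |ln x|^6 as x → 0⁺.
The indeterminate product → 0, so the limit = 0.

Final answer: 0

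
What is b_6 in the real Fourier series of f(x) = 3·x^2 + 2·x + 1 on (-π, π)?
b_6 = (1/π) ∫_{-π}^{π} f(x)·sin(6x) dx.
Evaluate the integral (use parity and integration by parts as needed): b_6 = -2/3.

Final answer: -2/3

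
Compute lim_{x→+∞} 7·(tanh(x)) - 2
Evaluate the dominant behaviour as x → +∞; each term tends to a finite value or vanishes.
Limit = 5.

Final answer: 5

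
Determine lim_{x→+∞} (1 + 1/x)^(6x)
As x → +∞: write (1 + 1/x)^(6x) = ((1 + 1/x)^x)^6 → (e^1)^6 = e^6.
Limit = e^(6).

Final answer: e^(6)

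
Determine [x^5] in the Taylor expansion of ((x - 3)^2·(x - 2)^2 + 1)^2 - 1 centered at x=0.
Expand to order 5: ((x - 3)^2·(x - 2)^2 + 1)^2 - 1 = -860·x^5 + 2643·x^4 - 5180·x^3 + 6338·x^2 - 4440·x + 1368 + O(x^6).
The coefficient of x^5 is -860.

Final answer: -860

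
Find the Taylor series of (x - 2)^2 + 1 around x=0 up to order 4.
x^2 - 4·x + 5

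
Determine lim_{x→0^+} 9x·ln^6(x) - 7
The product is a 0·∞ indeterminate form at x → 0⁺.
Rewrite the product as 9·ln^6(x) / x^(-1) and apply L'Hôpital, or use the standard hierarchy x^(-1) ≫ |ln x|^6 as x → 0⁺.
The indeterminate product → 0, so the limit = -7.

Final answer: -7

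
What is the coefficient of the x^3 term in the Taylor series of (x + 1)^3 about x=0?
Expand to order 3: (x + 1)^3 = x^3 + 3·x^2 + 3·x + 1 + O(x^4).
The coefficient of x^3 is 1.

Final answer: 1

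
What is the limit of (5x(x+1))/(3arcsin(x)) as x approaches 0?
Both numerator and denominator → 0 as x → 0; this is a 0/0 indeterminate form.
Expand each to leading order near x = 0: numerator ~ 5·x, denominator ~ 3·x.
The limit of the ratio is 5/3.

Final answer: 5/3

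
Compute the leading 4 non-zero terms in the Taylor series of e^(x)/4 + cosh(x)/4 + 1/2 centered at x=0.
x^3/24 + x^2/4 + x/4 + 1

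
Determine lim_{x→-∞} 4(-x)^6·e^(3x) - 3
The product is a 0·∞ indeterminate form at x → -∞.
Rewrite the product as 4(-x)^6 / e^(-3x) (an ∞/∞ form) and apply L'Hôpital, or use the standard hierarchy e^(3|x|) ≫ |(-x)^6| as x → -∞.
The indeterminate product → 0, so the limit = -3.

Final answer: -3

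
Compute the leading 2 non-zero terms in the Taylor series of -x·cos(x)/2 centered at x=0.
x^3/4 - x/2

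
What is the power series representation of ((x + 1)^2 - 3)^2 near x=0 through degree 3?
4·x^3 - 8·x + 4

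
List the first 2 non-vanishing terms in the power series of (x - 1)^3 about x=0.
3·x - 1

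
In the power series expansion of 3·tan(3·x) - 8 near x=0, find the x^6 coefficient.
Expand to order 6: 3·tan(3·x) - 8 = 486·x^5/5 + 27·x^3 + 9·x - 8 + O(x^7).
The coefficient of x^6 is 0.

Final answer: 0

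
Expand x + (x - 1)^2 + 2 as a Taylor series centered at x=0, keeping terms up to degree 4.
x^2 - x + 3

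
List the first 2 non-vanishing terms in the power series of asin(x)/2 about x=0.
x^3/12 + x/2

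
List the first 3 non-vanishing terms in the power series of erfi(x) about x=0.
x^5/(5·√(π)) + 2·x^3/(3·√(π)) + 2·x/√(π)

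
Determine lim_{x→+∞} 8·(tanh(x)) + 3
Evaluate the dominant behaviour as x → +∞; each term tends to a finite value or vanishes.
Limit = 11.

Final answer: 11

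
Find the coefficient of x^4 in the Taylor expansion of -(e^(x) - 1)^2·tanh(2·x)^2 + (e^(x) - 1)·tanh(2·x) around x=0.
Expand to order 4: -(e^(x) - 1)^2·tanh(2·x)^2 + (e^(x) - 1)·tanh(2·x) = -19·x^4/3 + x^3 + 2·x^2 + O(x^5).
The coefficient of x^4 is -19/3.

Final answer: -19/3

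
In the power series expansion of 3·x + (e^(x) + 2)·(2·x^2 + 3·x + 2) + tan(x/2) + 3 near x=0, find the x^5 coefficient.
Expand to order 5: 3·x + (e^(x) + 2)·(2·x^2 + 3·x + 2) + tan(x/2) + 3 = 23·x^5/48 + 19·x^4/12 + 31·x^3/8 + 10·x^2 + 29·x/2 + 9 + O(x^6).
The coefficient of x^5 is 23/48.

Final answer: 23/48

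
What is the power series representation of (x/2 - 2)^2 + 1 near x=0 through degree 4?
x^2/4 - 2·x + 5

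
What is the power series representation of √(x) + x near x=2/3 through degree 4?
2/3 + √(6)/3 + (√(6)/4 + 1)·(x - 2/3) - 3·√(6)·(x - 2/3)^2/32 + 9·√(6)·(x - 2/3)^3/128 - 135·√(6)·(x - 2/3)^4/2048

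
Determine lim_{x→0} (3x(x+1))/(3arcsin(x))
Both numerator and denominator → 0 as x → 0; this is a 0/0 indeterminate form.
Expand each to leading order near x = 0: numerator ~ 3·x, denominator ~ 3·x.
The limit of the ratio is 1.

Final answer: 1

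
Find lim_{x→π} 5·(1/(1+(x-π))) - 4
Direct substitution at x = π gives 1.

Final answer: 1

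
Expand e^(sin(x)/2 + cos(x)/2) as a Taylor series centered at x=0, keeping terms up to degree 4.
-7·x^4·e^(1/2)/384 - 3·x^3·e^(1/2)/16 - x^2·e^(1/2)/8 + x·e^(1/2)/2 + e^(1/2)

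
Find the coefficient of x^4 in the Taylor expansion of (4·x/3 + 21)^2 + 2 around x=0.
Expand to order 4: (4·x/3 + 21)^2 + 2 = 16·x^2/9 + 56·x + 443 + O(x^5).
The coefficient of x^4 is 0.

Final answer: 0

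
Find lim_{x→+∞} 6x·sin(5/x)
As x → +∞: let u = 5/x → 0⁺; then 6·x·sin(5/x) = 6·5·sin(u)/u → 6·5·1 = 30.
Limit = 30.

Final answer: 30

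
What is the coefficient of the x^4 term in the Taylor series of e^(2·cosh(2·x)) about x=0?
Expand to order 4: e^(2·cosh(2·x)) = 28·x^4·e^(2)/3 + 4·x^2·e^(2) + e^(2) + O(x^5).
The coefficient of x^4 is 28·e^(2)/3.

Final answer: 28·e^(2)/3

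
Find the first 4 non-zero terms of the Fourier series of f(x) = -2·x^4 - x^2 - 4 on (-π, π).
(-92 + 16·π^2)·cos(x) + (5 - 4·π^2)·cos(2·x) + (-20/27 + 16·π^2/9)·cos(3·x) - 2·π^4/5 - 4 - π^2/3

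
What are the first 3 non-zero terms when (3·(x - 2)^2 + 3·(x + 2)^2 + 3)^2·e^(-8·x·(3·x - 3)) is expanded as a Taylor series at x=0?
192780·x^2 + 17496·x + 729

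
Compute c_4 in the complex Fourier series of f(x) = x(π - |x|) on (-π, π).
Compute the real Fourier coefficients first: a_4 = 0, b_4 = 0.
Then c_4 = (a_4 − i·b_4)/2 = 0.

Final answer: 0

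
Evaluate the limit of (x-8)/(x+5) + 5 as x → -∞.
Evaluate the dominant behaviour as x → -∞; each term tends to a finite value or vanishes.
Limit = 6.

Final answer: 6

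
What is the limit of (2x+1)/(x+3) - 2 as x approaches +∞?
Evaluate the dominant behaviour as x → +∞; each term tends to a finite value or vanishes.
Limit = 0.

Final answer: 0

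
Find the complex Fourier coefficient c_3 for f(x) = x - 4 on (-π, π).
Compute the real Fourier coefficients first: a_3 = 0, b_3 = 2/3.
Then c_3 = (a_3 − i·b_3)/2 = -i/3.

Final answer: -i/3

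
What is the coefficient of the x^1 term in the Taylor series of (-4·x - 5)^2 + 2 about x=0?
Expand to order 1: (-4·x - 5)^2 + 2 = 40·x + 27 + O(x^2).
The coefficient of x^1 is 40.

Final answer: 40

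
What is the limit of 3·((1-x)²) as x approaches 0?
Direct substitution at x = 0 gives 3.

Final answer: 3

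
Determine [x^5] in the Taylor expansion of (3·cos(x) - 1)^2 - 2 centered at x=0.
Expand to order 5: (3·cos(x) - 1)^2 - 2 = 11·x^4/4 - 6·x^2 + 2 + O(x^6).
The coefficient of x^5 is 0.

Final answer: 0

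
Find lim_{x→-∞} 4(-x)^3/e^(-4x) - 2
The quotient is an ∞/∞ indeterminate form as x → -∞.
Compare growth rates of the dominant terms (exponentials ≫ polynomials ≫ logarithms), or apply L'Hôpital's rule; the quotient → 0.
Adding the constant: 0 - 2 = -2. Limit = -2.

Final answer: -2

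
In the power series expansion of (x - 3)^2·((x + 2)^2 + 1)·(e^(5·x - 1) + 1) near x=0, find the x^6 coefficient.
Expand to order 6: (x - 3)^2·((x + 2)^2 + 1)·(e^(5·x - 1) + 1) = 40475·x^6·e^(-1)/48 + 26395·x^5·e^(-1)/24 + x^4·(1 + 9303·e^(-1)/8) + x^3·(-2 + 1921·e^(-1)/2) + x^2·(-10 + 1165·e^(-1)/2) + x·(6 + 231·e^(-1)) + 45·e^(-1) + 45 + O(x^7).
The coefficient of x^6 is 40475·e^(-1)/48.

Final answer: 40475·e^(-1)/48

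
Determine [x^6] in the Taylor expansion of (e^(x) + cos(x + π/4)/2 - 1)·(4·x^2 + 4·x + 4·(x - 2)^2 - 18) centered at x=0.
Expand to order 6: (e^(x) + cos(x + π/4)/2 - 1)·(4·x^2 + 4·x + 4·(x - 2)^2 - 18) = x^6·(157·√(2)/1440 + 83/360) + x^5·(17·√(2)/80 + 49/60) + x^4·(23/12 - 73·√(2)/48) + x^3·(5/3 - 7·√(2)/12) + x^2·(-13 + 21·√(2)/4) + x·(-5·√(2)/2 - 2) - √(2)/2 + O(x^7).
The coefficient of x^6 is 157·√(2)/1440 + 83/360.

Final answer: 157·√(2)/1440 + 83/360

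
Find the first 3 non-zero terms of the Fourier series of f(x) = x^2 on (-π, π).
-4·cos(x) + cos(2·x) + π^2/3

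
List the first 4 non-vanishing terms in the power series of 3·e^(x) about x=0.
x^3/2 + 3·x^2/2 + 3·x + 3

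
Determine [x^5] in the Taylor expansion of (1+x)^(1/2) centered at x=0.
Expand to order 5: (1+x)^(1/2) = 7·x^5/256 - 5·x^4/128 + x^3/16 - x^2/8 + x/2 + 1 + O(x^6).
The coefficient of x^5 is 7/256.

Final answer: 7/256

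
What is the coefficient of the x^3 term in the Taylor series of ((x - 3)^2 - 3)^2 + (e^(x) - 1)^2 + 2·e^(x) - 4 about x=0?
Expand to order 3: ((x - 3)^2 - 3)^2 + (e^(x) - 1)^2 + 2·e^(x) - 4 = -32·x^3/3 + 50·x^2 - 70·x + 34 + O(x^4).
The coefficient of x^3 is -32/3.

Final answer: -32/3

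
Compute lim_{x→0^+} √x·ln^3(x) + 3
The product is a 0·∞ indeterminate form at x → 0⁺.
Rewrite the product as ln^3(x) / x^(-1/2) and apply L'Hôpital, or use the standard hierarchy x^(-1/2) ≫ |ln x|^3 as x → 0⁺.
The indeterminate product → 0, so the limit = 3.

Final answer: 3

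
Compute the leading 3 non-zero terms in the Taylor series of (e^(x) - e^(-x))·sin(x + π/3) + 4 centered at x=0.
x^2 + √(3)·x + 4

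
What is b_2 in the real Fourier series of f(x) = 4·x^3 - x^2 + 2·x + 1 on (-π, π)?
b_2 = (1/π) ∫_{-π}^{π} f(x)·sin(2x) dx.
Evaluate the integral (use parity and integration by parts as needed): b_2 = 4 - 4·π^2.

Final answer: 4 - 4·π^2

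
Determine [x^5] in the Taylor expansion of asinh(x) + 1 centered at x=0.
Expand to order 5: asinh(x) + 1 = 3·x^5/40 - x^3/6 + x + 1 + O(x^6).
The coefficient of x^5 is 3/40.

Final answer: 3/40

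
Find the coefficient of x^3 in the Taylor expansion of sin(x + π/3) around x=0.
Expand to order 3: sin(x + π/3) = -x^3/12 - √(3)·x^2/4 + x/2 + √(3)/2 + O(x^4).
The coefficient of x^3 is -1/12.

Final answer: -1/12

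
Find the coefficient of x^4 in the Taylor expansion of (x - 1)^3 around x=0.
Expand to order 4: (x - 1)^3 = x^3 - 3·x^2 + 3·x - 1 + O(x^5).
The coefficient of x^4 is 0.

Final answer: 0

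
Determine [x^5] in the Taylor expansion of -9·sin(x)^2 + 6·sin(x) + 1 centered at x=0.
Expand to order 5: -9·sin(x)^2 + 6·sin(x) + 1 = x^5/20 + 3·x^4 - x^3 - 9·x^2 + 6·x + 1 + O(x^6).
The coefficient of x^5 is 1/20.

Final answer: 1/20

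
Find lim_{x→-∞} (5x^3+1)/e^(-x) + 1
The quotient is an ∞/∞ indeterminate form as x → -∞.
Compare growth rates of the dominant terms (exponentials ≫ polynomials ≫ logarithms), or apply L'Hôpital's rule; the quotient → 0.
Adding the constant: 0 + 1 = 1. Limit = 1.

Final answer: 1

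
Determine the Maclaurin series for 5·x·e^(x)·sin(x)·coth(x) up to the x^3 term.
10·x^3/3 + 5·x^2 + 5·x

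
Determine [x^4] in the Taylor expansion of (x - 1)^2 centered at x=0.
Expand to order 4: (x - 1)^2 = x^2 - 2·x + 1 + O(x^5).
The coefficient of x^4 is 0.

Final answer: 0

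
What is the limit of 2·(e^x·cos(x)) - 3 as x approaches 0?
Direct substitution at x = 0 gives -1.

Final answer: -1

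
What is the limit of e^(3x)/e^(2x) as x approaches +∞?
This is an ∞/∞ indeterminate form as x → +∞.
Rewrite e^(3x)/e^(2x) = e^((3−2)x) = e^(x); the exponent coefficient is 1 > 0 so e^(x) → ∞.
Limit = ∞.

Final answer: ∞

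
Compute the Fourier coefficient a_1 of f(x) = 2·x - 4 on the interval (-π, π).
a_1 = (1/π) ∫_{-π}^{π} f(x)·cos(1x) dx.
Evaluate the integral (use parity and integration by parts as needed): a_1 = 0.

Final answer: 0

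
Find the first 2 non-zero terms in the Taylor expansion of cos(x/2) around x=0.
1 - x^2/8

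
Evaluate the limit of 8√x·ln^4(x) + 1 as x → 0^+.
The product is a 0·∞ indeterminate form at x → 0⁺.
Rewrite the product as 8·ln^4(x) / x^(-1/2) and apply L'Hôpital, or use the standard hierarchy x^(-1/2) ≫ |ln x|^4 as x → 0⁺.
The indeterminate product → 0, so the limit = 1.

Final answer: 1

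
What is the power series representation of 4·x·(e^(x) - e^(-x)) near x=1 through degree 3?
(-4 + 4·e^(2))·e^(-1) + 8·e·(x - 1) + (2 + 6·e^(2))·e^(-1)·(x - 1)^2 + (-4 + 8·e^(2))·e^(-1)·(x - 1)^3/3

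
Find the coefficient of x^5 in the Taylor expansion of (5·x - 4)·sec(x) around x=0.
Expand to order 5: (5·x - 4)·sec(x) = 25·x^5/24 - 5·x^4/6 + 5·x^3/2 - 2·x^2 + 5·x - 4 + O(x^6).
The coefficient of x^5 is 25/24.

Final answer: 25/24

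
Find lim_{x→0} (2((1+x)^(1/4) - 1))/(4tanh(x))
Both numerator and denominator → 0 as x → 0; this is a 0/0 indeterminate form.
Expand each to leading order near x = 0: numerator ~ x/2, denominator ~ 4·x.
The limit of the ratio is 1/8.

Final answer: 1/8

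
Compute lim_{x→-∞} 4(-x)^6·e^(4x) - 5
The product is a 0·∞ indeterminate form at x → -∞.
Rewrite the product as 4(-x)^6 / e^(-4x) (an ∞/∞ form) and apply L'Hôpital, or use the standard hierarchy e^(4|x|) ≫ |(-x)^6| as x → -∞.
The indeterminate product → 0, so the limit = -5.

Final answer: -5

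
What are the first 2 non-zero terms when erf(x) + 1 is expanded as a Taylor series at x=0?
2·x/√(π) + 1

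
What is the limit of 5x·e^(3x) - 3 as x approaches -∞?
The product is a 0·∞ indeterminate form at x → -∞.
Rewrite the product as 5x / e^(-3x) (an ∞/∞ form) and apply L'Hôpital, or use the standard hierarchy e^(3|x|) ≫ |x| as x → -∞.
The indeterminate product → 0, so the limit = -3.

Final answer: -3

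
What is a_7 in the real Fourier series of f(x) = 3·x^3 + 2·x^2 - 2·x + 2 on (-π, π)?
a_7 = (1/π) ∫_{-π}^{π} f(x)·cos(7x) dx.
Evaluate the integral (use parity and integration by parts as needed): a_7 = -8/49.

Final answer: -8/49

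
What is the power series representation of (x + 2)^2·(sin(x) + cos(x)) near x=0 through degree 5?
x^5/30 - x^4 - 5·x^3/3 + 3·x^2 + 8·x + 4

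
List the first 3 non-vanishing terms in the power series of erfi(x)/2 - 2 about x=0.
x^3/(3·√(π)) + x/√(π) - 2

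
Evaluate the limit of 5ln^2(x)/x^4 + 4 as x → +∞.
The quotient is an ∞/∞ indeterminate form as x → +∞.
The polynomial denominator x^4 dominates the logarithmic numerator (any positive power of x ≫ ln^2(x) as x → ∞), so the quotient → 0.
Adding the constant: 0 + 4 = 4. Limit = 4.

Final answer: 4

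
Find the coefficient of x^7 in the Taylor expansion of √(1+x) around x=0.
Expand to order 7: √(1+x) = 33·x^7/2048 - 21·x^6/1024 + 7·x^5/256 - 5·x^4/128 + x^3/16 - x^2/8 + x/2 + 1 + O(x^8).
The coefficient of x^7 is 33/2048.

Final answer: 33/2048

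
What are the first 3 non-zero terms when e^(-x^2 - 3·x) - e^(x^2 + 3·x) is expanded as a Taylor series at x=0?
-9·x^3 - 2·x^2 - 6·x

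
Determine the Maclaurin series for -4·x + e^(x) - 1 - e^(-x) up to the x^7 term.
x^7/2520 + x^5/60 + x^3/3 - 2·x - 1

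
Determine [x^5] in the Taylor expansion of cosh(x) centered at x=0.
Expand to order 5: cosh(x) = x^4/24 + x^2/2 + 1 + O(x^6).
The coefficient of x^5 is 0.

Final answer: 0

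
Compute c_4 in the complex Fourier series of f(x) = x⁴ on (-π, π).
Compute the real Fourier coefficients first: a_4 = -3/16 + π^2/2, b_4 = 0.
Then c_4 = (a_4 − i·b_4)/2 = -3/32 + π^2/4.

Final answer: -3/32 + π^2/4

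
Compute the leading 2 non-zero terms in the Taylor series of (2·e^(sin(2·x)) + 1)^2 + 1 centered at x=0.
24·x + 10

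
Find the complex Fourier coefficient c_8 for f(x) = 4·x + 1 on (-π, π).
Compute the real Fourier coefficients first: a_8 = 0, b_8 = -1.
Then c_8 = (a_8 − i·b_8)/2 = i/2.

Final answer: i/2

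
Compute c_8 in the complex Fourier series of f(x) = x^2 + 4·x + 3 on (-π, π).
Compute the real Fourier coefficients first: a_8 = 1/16, b_8 = -1.
Then c_8 = (a_8 − i·b_8)/2 = 1/32 + i/2.

Final answer: 1/32 + i/2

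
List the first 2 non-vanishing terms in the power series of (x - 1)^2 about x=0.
1 - 2·x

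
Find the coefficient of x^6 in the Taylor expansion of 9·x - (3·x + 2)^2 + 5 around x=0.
Expand to order 6: 9·x - (3·x + 2)^2 + 5 = -9·x^2 - 3·x + 1 + O(x^7).
The coefficient of x^6 is 0.

Final answer: 0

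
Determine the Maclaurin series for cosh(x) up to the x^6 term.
x^6/720 + x^4/24 + x^2/2 + 1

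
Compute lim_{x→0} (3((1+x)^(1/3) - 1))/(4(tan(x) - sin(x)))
Both numerator and denominator → 0 as x → 0; this is a 0/0 indeterminate form.
Expand each to leading order near x = 0: numerator ~ x, denominator ~ 2·x^3.
The limit of the ratio is ∞.

Final answer: ∞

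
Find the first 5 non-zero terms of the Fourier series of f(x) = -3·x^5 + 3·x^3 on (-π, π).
(-756 - 6·π^4 + 126·π^2)·sin(x) + (-18·π^2 + 27 + 3·π^4)·sin(2·x) + (-2·π^4 - 116/27 + 58·π^2/9)·sin(3·x) + (-27·π^2/8 + 81/64 + 3·π^4/2)·sin(4·x) + (-6·π^4/5 - 324/625 + 54·π^2/25)·sin(5·x)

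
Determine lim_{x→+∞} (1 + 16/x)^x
As x → +∞: this is the defining limit (1 + 16/x)^x → e^16.
Limit = e^(16).

Final answer: e^(16)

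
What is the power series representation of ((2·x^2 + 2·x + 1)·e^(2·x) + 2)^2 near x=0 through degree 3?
120·x^3 + 64·x^2 + 24·x + 9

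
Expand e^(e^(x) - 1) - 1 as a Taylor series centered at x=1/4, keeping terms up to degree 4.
(-e + e^(e^(1/4)))·e^(-1) + e^(-3/4)·e^(e^(1/4))·(x - 1/4) + (e^(1/2)·e^(e^(1/4)) + e^(3/4)·e^(e^(1/4)))·e^(-5/4)·(x - 1/4)^2/2 + (e^(3/4)·e^(e^(1/4)) + e^(5/4)·e^(e^(1/4)) + 3·e·e^(e^(1/4)))·e^(-3/2)·(x - 1/4)^3/6 + (e^(3/4)·e^(e^(1/4)) + e^(3/2)·e^(e^(1/4)) + 7·e·e^(e^(1/4)) + 6·e^(5/4)·e^(e^(1/4)))·e^(-3/2)·(x - 1/4)^4/24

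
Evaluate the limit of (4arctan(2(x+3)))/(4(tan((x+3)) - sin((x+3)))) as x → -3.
Both numerator and denominator → 0 as x → -3; this is a 0/0 indeterminate form.
Expand each to leading order near x = -3: numerator ~ 8·(x + 3), denominator ~ 2·(x + 3)^3.
The limit of the ratio is ∞.

Final answer: ∞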